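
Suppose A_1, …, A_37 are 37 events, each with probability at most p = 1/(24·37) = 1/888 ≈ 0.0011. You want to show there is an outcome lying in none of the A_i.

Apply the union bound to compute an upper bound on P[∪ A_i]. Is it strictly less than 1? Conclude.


Union bound: P[∪_{i=1}^{37} A_i] ≤ Σ_i P[A_i] ≤ 37·p = 37·(1/888) = 1/24.
Numerically: 1/24 ≈ 0.0417.
Is 1/24 < 1? YES.
Since P[∪ A_i] ≤ 1/24 < 1, the complement has P[∩ A_i^c] ≥ 1 − 1/24 = 23/24 > 0, so some outcome avoids every A_i.

37·p = 1/24 ≈ 0.0417; existence CERTIFIED by the union bound.


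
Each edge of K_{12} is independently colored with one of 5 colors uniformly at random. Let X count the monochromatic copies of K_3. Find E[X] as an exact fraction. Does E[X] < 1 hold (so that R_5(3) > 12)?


E[X] = C(12, 3) · 5^{1 − 3} = 220 · 5^{−2} = 220/25.
As a reduced fraction: E[X] = 44/5 ≈ 8.800.
Is E[X] < 1? NO.
Since E[X] ≥ 1, the first-moment bound is inconclusive at n = 12; it does NOT by itself certify R_5(3) > 12.

E[X] = 44/5 ≈ 8.800; E[X] ≥ 1; first-moment method inconclusive here.


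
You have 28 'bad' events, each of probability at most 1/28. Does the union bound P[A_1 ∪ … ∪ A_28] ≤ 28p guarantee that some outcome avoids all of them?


Union bound: P[∪_{i=1}^{28} A_i] ≤ Σ_i P[A_i] ≤ 28·p = 28·(1/28) = 1.
Numerically: 1 ≈ 1.000000.
Is 1 < 1? NO.
Since the bound 1 is ≥ 1, the union bound is uninformative here; it does NOT by itself certify existence.

28·p = 1 ≈ 1.000000; existence NOT certified by the union bound.


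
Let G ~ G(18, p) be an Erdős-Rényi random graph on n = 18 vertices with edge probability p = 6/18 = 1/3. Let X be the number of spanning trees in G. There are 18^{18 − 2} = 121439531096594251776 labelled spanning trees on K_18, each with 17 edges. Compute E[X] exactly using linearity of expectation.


K_18 has 18^{18 − 2} = 121439531096594251776 labelled spanning trees.
For each such spanning tree H, let X_H = 1 if all 17 edges of H are present in G. Then P[X_H = 1] = p^{17} = (1/3)^{17} = 1/129140163.
By linearity: E[X] = Σ_H E[X_H] = 121439531096594251776 · p^{17} = 121439531096594251776 · 1/129140163 = 940369969152.
Numerically: E[X] ≈ 9.4037e+11.

E[X] = 121439531096594251776 · (1/3)^{17} = 940369969152 ≈ 9.4037e+11.


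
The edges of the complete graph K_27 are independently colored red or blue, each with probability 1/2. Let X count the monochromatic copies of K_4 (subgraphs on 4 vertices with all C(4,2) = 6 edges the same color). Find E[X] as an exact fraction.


Let X = Σ_S X_S over the C(27, 4) = 17550 subsets S of size 4, where X_S = 1 if the K_4 on S is monochromatic.
For a fixed S, the K_4 on S has C(4, 2) = 6 edges. P[all 6 edges red] = (1/2)^6, and likewise for blue, so P[monochromatic] = 2·(1/2)^6 = 2^{1 − 6} = 1/32.
Summing: E[X] = C(27, 4) · 2^{1 − 6} = 17550 · 1/32 = 8775/16.
Numerically: E[X] ≈ 548.438.

E[X] = C(27,4)·2^(1−C(4,2)) = 8775/16 ≈ 548.438.


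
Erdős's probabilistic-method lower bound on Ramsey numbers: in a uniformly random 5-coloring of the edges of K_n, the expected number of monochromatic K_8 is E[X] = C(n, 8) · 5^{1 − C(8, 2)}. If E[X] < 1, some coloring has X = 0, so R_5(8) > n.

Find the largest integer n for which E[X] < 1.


We need C(n, 8) · 5^{1 − 28} < 1, i.e. C(n, 8) < 5^{28 − 1} = 7450580596923828125.
Check values of n near the boundary:
  n = 862: C(862, 8) = 7317951015318931845; 7317951015318931845 < 7450580596923828125? YES
  n = 863: C(863, 8) = 7386423071602617757; 7386423071602617757 < 7450580596923828125? YES
  n = 864: C(864, 8) = 7455455062926006708; 7455455062926006708 < 7450580596923828125? NO
The largest n with C(n, 8) < 7450580596923828125 is n = 863 (where E[X] = 7386423071602617757/7450580596923828125 ≈ 0.9914). Hence R_5(8) > 863, i.e. R_5(8) ≥ 864.

Largest n = 863; hence R_5(8) > 863.


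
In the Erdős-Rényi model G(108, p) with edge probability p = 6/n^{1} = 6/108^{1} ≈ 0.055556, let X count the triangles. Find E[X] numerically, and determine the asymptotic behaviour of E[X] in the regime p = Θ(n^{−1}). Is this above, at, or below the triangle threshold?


Number of potential triangles: C(108, 3) = 204156.
Each occurs with probability p³ ≈ (0.055556)³ ≈ 1.7146776e-04.
By linearity: E[X] = C(108, 3)·p³ ≈ 204156 · 1.7146776e-04 ≈ 35.00617.
Here α = 1, so p = 6/n is exactly at the triangle threshold p ~ 1/n. Asymptotically E[X] → c³/6 = 6³/6 = 36 ≈ 36.00000, a bounded constant. In this regime the triangle count is asymptotically Poisson(c³/6).

E[X] ≈ 35.00617; in regime p = Θ(1/n^{1}) E[X] stays bounded (at the triangle threshold p ~ 1/n).


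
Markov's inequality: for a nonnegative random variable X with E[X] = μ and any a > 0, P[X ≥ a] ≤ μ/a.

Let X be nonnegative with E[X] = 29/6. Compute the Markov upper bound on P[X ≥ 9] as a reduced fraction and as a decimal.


μ = E[X] = 29/6, a = 9.
Markov: P[X ≥ 9] ≤ μ/a = (29/6)/9 = 29/54.
Numerically: ≈ 0.5370.
(Since a = 9 > μ = 4.8333, the bound 29/54 is < 1 and informative.)

P[X ≥ 9] ≤ 29/54 ≈ 0.5370.


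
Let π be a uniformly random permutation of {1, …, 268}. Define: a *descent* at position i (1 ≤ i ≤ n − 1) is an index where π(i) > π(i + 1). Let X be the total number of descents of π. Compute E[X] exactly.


Write X = Σ X_I over i = 1, …, 267, with X_I the indicator of one descent.
There are 267 indicators.
For each fixed i, the pair (π(i), π(i+1)) is a uniformly random ordered pair of distinct values from {1, …, 268}; by symmetry P[π(i) > π(i+1)] = 1/2.
By linearity: E[X] = 267 · (1/2) = (268 − 1) · (1/2) = 267/2 ≈ 133.500.

E[X] = 267/2 = 133.500.


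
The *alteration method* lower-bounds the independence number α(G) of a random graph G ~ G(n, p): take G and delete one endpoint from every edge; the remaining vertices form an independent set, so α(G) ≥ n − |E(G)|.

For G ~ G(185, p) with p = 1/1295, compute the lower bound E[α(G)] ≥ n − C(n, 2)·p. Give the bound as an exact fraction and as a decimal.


E[|E(G)|] = C(185, 2)·p = 17020 · (1/1295) = 92/7.
E[α(G)] ≥ n − E[|E(G)|] = 185 − 92/7 = 1203/7.
Numerically: ≈ 171.857143.
(This is only a lower bound; the true E[α(G)] may be larger.)

E[α(G)] ≥ 1203/7 ≈ 171.857143.


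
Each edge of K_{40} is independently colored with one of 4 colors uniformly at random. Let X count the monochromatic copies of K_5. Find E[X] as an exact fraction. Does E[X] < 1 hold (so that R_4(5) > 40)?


E[X] = C(40, 5) · 4^{1 − 10} = 658008 · 4^{−9} = 658008/262144.
As a reduced fraction: E[X] = 82251/32768 ≈ 2.5101013.
Is E[X] < 1? NO.
Since E[X] ≥ 1, the first-moment bound is inconclusive at n = 40; it does NOT by itself certify R_4(5) > 40.

E[X] = 82251/32768 ≈ 2.5101013; E[X] ≥ 1; first-moment method inconclusive here.


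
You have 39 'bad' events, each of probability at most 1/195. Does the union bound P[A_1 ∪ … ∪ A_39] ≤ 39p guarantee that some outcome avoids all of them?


Union bound: P[∪_{i=1}^{39} A_i] ≤ Σ_i P[A_i] ≤ 39·p = 39·(1/195) = 1/5.
Numerically: 1/5 ≈ 0.200.
Is 1/5 < 1? YES.
Since P[∪ A_i] ≤ 1/5 < 1, the complement has P[∩ A_i^c] ≥ 1 − 1/5 = 4/5 > 0, so some outcome avoids every A_i.

39·p = 1/5 ≈ 0.200; existence CERTIFIED by the union bound.


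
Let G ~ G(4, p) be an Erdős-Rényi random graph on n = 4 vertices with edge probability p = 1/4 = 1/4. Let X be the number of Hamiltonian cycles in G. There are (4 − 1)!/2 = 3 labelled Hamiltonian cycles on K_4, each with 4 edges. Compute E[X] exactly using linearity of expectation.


K_4 has (4 − 1)!/2 = 3 labelled Hamiltonian cycles.
For each such Hamiltonian cycle H, let X_H = 1 if all 4 edges of H are present in G. Then P[X_H = 1] = p^{4} = (1/4)^{4} = 1/256.
By linearity: E[X] = Σ_H E[X_H] = 3 · p^{4} = 3 · 1/256 = 3/256.
Numerically: E[X] ≈ 0.01172.

E[X] = 3 · (1/4)^{4} = 3/256 ≈ 0.01172.


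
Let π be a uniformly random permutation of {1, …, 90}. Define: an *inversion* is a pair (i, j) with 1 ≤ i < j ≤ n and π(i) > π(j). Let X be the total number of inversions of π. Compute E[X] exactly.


Write X = Σ X_I over the C(90, 2) = 4005 pairs i < j, with X_I the indicator of one inversion.
There are 4005 indicators.
For each fixed pair i < j, the values π(i) and π(j) are two distinct elements of {1, …, 90} in uniformly random order; by symmetry P[π(i) > π(j)] = 1/2.
By linearity: E[X] = 4005 · (1/2) = C(90, 2) · (1/2) = 4005/2 = 4005/2 ≈ 2002.500.

E[X] = 4005/2 = 2002.500.


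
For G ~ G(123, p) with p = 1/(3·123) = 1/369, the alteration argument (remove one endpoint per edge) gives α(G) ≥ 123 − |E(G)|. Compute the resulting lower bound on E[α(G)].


E[|E(G)|] = C(123, 2)·p = 7503 · (1/369) = 61/3.
E[α(G)] ≥ n − E[|E(G)|] = 123 − 61/3 = 308/3.
Numerically: ≈ 102.66667.
(This is only a lower bound; the true E[α(G)] may be larger.)

E[α(G)] ≥ 308/3 ≈ 102.66667.


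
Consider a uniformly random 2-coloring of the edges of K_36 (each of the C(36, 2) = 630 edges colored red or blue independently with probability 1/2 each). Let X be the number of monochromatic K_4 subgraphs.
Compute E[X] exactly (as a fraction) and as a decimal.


Let X = Σ_S X_S over the C(36, 4) = 58905 subsets S of size 4, where X_S = 1 if the K_4 on S is monochromatic.
For a fixed S, the K_4 on S has C(4, 2) = 6 edges. P[all 6 edges red] = (1/2)^6, and likewise for blue, so P[monochromatic] = 2·(1/2)^6 = 2^{1 − 6} = 1/32.
By linearity of expectation: E[X] = C(36, 4) · 2^{1 − 6} = 58905 · 1/32 = 58905/32.
Numerically: E[X] ≈ 1840.781.

E[X] = C(36,4)·2^(1−C(4,2)) = 58905/32 ≈ 1840.781.


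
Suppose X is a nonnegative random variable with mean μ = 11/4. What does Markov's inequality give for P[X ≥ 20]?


μ = E[X] = 11/4, a = 20.
Markov: P[X ≥ 20] ≤ μ/a = (11/4)/20 = 11/80.
Numerically: ≈ 0.138.
(Since a = 20 > μ = 2.750, the bound 11/80 is < 1 and informative.)

P[X ≥ 20] ≤ 11/80 ≈ 0.138.


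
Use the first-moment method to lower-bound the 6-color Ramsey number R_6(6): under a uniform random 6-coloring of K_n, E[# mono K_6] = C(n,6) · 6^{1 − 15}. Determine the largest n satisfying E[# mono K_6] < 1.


We need C(n, 6) · 6^{1 − 15} < 1, i.e. C(n, 6) < 6^{15 − 1} = 78364164096.
Check values of n near the boundary:
  n = 192: C(192, 6) = 64300886496; 64300886496 < 78364164096? YES
  n = 193: C(193, 6) = 66364016544; 66364016544 < 78364164096? YES
  n = 194: C(194, 6) = 68482017072; 68482017072 < 78364164096? YES
  n = 195: C(195, 6) = 70656049360; 70656049360 < 78364164096? YES
  n = 196: C(196, 6) = 72887293024; 72887293024 < 78364164096? YES
  n = 197: C(197, 6) = 75176946208; 75176946208 < 78364164096? YES
  n = 198: C(198, 6) = 77526225777; 77526225777 < 78364164096? YES
  n = 199: C(199, 6) = 79936367511; 79936367511 < 78364164096? NO
  n = 200: C(200, 6) = 82408626300; 82408626300 < 78364164096? NO
  n = 201: C(201, 6) = 84944276340; 84944276340 < 78364164096? NO
The largest n with C(n, 6) < 78364164096 is n = 198 (where E[X] = 25842075259/26121388032 ≈ 0.989307). Hence R_6(6) > 198, i.e. R_6(6) ≥ 199.

Largest n = 198; hence R_6(6) > 198.


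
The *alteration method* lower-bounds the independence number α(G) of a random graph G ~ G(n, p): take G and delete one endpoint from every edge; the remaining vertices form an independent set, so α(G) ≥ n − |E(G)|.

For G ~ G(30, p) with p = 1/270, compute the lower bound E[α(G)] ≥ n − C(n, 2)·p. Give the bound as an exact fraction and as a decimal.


E[|E(G)|] = C(30, 2)·p = 435 · (1/270) = 29/18.
E[α(G)] ≥ n − E[|E(G)|] = 30 − 29/18 = 511/18.
Numerically: ≈ 28.389.
(This is only a lower bound; the true E[α(G)] may be larger.)

E[α(G)] ≥ 511/18 ≈ 28.389.


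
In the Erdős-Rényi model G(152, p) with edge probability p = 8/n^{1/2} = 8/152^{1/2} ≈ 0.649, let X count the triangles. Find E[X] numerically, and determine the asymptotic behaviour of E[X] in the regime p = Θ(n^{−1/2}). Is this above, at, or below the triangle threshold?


Number of potential triangles: C(152, 3) = 573800.
Each occurs with probability p³ ≈ (0.649)³ ≈ 2.73215e-01.
By linearity: E[X] = C(152, 3)·p³ ≈ 573800 · 2.73215e-01 ≈ 156770.781.
Since α = 1/2 < 1, p = c/n^{1/2} ≫ 1/n is above the triangle threshold p ~ 1/n. Asymptotically E[X] ~ (c³/6)·n^{3(1−α)} = (8³/6)·n^{1.5} → ∞; triangles are abundant w.h.p.

E[X] ≈ 156770.781; in regime p = Θ(1/n^{1/2}) E[X] diverges (above the triangle threshold p ~ 1/n).


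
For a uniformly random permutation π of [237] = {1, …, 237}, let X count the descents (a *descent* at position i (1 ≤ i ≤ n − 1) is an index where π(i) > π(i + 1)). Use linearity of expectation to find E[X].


Write X = Σ X_I over i = 1, …, 236, with X_I the indicator of one descent.
There are 236 indicators.
For each fixed i, the pair (π(i), π(i+1)) is a uniformly random ordered pair of distinct values from {1, …, 237}; by symmetry P[π(i) > π(i+1)] = 1/2.
By linearity: E[X] = 236 · (1/2) = (237 − 1) · (1/2) = 118 ≈ 118.000.

E[X] = 118 = 118.000.


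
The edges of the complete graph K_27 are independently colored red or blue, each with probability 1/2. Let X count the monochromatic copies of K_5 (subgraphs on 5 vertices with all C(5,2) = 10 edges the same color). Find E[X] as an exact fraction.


Let X = Σ_S X_S over the C(27, 5) = 80730 subsets S of size 5, where X_S = 1 if the K_5 on S is monochromatic.
For a fixed S, the K_5 on S has C(5, 2) = 10 edges. P[all 10 edges red] = (1/2)^10, and likewise for blue, so P[monochromatic] = 2·(1/2)^10 = 2^{1 − 10} = 1/512.
By linearity: E[X] = C(27, 5) · 2^{1 − 10} = 80730 · 1/512 = 40365/256.
Numerically: E[X] ≈ 157.67578.

E[X] = C(27,5)·2^(1−C(5,2)) = 40365/256 ≈ 157.67578.


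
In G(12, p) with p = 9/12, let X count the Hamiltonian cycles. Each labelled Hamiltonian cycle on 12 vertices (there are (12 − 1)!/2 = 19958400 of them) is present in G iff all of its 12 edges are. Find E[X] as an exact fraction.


K_12 has (12 − 1)!/2 = 19958400 labelled Hamiltonian cycles.
For each such Hamiltonian cycle H, let X_H = 1 if all 12 edges of H are present in G. Then P[X_H = 1] = p^{12} = (3/4)^{12} = 531441/16777216.
By linearity of expectation: E[X] = Σ_H E[X_H] = 19958400 · p^{12} = 19958400 · 531441/16777216 = 82864937925/131072.
Numerically: E[X] ≈ 6.3221e+05.

E[X] = 19958400 · (3/4)^{12} = 82864937925/131072 ≈ 6.3221e+05.


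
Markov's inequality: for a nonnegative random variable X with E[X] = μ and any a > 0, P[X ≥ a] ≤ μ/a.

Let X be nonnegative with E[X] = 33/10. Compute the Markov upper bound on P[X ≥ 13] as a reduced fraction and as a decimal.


μ = E[X] = 33/10, a = 13.
Markov: P[X ≥ 13] ≤ μ/a = (33/10)/13 = 33/130.
Numerically: ≈ 0.25385.
(Since a = 13 > μ = 3.30000, the bound 33/130 is < 1 and informative.)

P[X ≥ 13] ≤ 33/130 ≈ 0.25385.


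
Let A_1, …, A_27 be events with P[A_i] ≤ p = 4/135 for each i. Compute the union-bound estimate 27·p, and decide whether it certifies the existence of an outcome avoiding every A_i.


Union bound: P[∪_{i=1}^{27} A_i] ≤ Σ_i P[A_i] ≤ 27·p = 27·(4/135) = 4/5.
Numerically: 4/5 ≈ 0.8000.
Is 4/5 < 1? YES.
Since P[∪ A_i] ≤ 4/5 < 1, the complement has P[∩ A_i^c] ≥ 1 − 4/5 = 1/5 > 0, so some outcome avoids every A_i.

27·p = 4/5 ≈ 0.8000; existence CERTIFIED by the union bound.


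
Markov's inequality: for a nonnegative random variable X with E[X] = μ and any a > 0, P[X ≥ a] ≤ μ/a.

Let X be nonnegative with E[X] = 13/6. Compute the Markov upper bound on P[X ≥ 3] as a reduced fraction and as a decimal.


μ = E[X] = 13/6, a = 3.
Markov: P[X ≥ 3] ≤ μ/a = (13/6)/3 = 13/18.
Numerically: ≈ 0.722222.
(Since a = 3 > μ = 2.166667, the bound 13/18 is < 1 and informative.)

P[X ≥ 3] ≤ 13/18 ≈ 0.722222.


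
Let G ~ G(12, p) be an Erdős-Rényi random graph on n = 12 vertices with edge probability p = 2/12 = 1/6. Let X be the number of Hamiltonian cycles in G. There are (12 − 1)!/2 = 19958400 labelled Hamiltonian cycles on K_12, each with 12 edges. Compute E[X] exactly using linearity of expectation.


K_12 has (12 − 1)!/2 = 19958400 labelled Hamiltonian cycles.
For each such Hamiltonian cycle H, let X_H = 1 if all 12 edges of H are present in G. Then P[X_H = 1] = p^{12} = (1/6)^{12} = 1/2176782336.
By linearity of expectation: E[X] = Σ_H E[X_H] = 19958400 · p^{12} = 19958400 · 1/2176782336 = 1925/209952.
Numerically: E[X] ≈ 0.009169.

E[X] = 19958400 · (1/6)^{12} = 1925/209952 ≈ 0.009169.


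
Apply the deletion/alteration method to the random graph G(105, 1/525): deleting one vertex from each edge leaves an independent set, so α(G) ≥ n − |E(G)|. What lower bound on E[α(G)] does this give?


E[|E(G)|] = C(105, 2)·p = 5460 · (1/525) = 52/5.
E[α(G)] ≥ n − E[|E(G)|] = 105 − 52/5 = 473/5.
Numerically: ≈ 94.600.
(This is only a lower bound; the true E[α(G)] may be larger.)

E[α(G)] ≥ 473/5 ≈ 94.600.


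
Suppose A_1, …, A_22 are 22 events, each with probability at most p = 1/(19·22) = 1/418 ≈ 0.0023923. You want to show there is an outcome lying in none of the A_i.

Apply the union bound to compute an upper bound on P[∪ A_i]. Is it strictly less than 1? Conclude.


Union bound: P[∪_{i=1}^{22} A_i] ≤ Σ_i P[A_i] ≤ 22·p = 22·(1/418) = 1/19.
Numerically: 1/19 ≈ 0.0526316.
Is 1/19 < 1? YES.
Since P[∪ A_i] ≤ 1/19 < 1, the complement has P[∩ A_i^c] ≥ 1 − 1/19 = 18/19 > 0, so some outcome avoids every A_i.

22·p = 1/19 ≈ 0.0526316; existence CERTIFIED by the union bound.


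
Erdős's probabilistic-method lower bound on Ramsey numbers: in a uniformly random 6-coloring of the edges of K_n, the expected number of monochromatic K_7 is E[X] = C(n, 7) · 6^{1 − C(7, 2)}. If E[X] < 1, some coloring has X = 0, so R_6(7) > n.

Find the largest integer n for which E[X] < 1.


We need C(n, 7) · 6^{1 − 21} < 1, i.e. C(n, 7) < 6^{21 − 1} = 3656158440062976.
Check values of n near the boundary:
  n = 563: C(563, 7) = 3426622515769596; 3426622515769596 < 3656158440062976? YES
  n = 564: C(564, 7) = 3469685994423792; 3469685994423792 < 3656158440062976? YES
  n = 565: C(565, 7) = 3513212521235560; 3513212521235560 < 3656158440062976? YES
  n = 566: C(566, 7) = 3557206237959440; 3557206237959440 < 3656158440062976? YES
  n = 567: C(567, 7) = 3601671315933933; 3601671315933933 < 3656158440062976? YES
  n = 568: C(568, 7) = 3646611956239704; 3646611956239704 < 3656158440062976? YES
  n = 569: C(569, 7) = 3692032389858348; 3692032389858348 < 3656158440062976? NO
  n = 570: C(570, 7) = 3737936877831720; 3737936877831720 < 3656158440062976? NO
The largest n with C(n, 7) < 3656158440062976 is n = 568 (where E[X] = 16882462760369/16926659444736 ≈ 0.9974). Hence R_6(7) > 568, i.e. R_6(7) ≥ 569.

Largest n = 568; hence R_6(7) > 568.


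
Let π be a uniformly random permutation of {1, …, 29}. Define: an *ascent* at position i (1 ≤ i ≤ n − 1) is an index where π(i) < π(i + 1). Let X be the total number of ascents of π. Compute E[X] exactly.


Write X = Σ X_I over i = 1, …, 28, with X_I the indicator of one ascent.
There are 28 indicators.
For each fixed i, the pair (π(i), π(i+1)) is a uniformly random ordered pair of distinct values from {1, …, 29}; by symmetry P[π(i) < π(i+1)] = 1/2.
By linearity: E[X] = 28 · (1/2) = (29 − 1) · (1/2) = 14 ≈ 14.0000.

E[X] = 14 = 14.0000.


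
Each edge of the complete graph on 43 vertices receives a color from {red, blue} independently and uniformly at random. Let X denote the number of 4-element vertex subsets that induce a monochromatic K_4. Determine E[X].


Let X = Σ_S X_S over the C(43, 4) = 123410 subsets S of size 4, where X_S = 1 if the K_4 on S is monochromatic.
For a fixed S, the K_4 on S has C(4, 2) = 6 edges. P[all 6 edges red] = (1/2)^6, and likewise for blue, so P[monochromatic] = 2·(1/2)^6 = 2^{1 − 6} = 1/32.
By linearity: E[X] = C(43, 4) · 2^{1 − 6} = 123410 · 1/32 = 61705/16.
Numerically: E[X] ≈ 3856.5625.

E[X] = C(43,4)·2^(1−C(4,2)) = 61705/16 ≈ 3856.5625.


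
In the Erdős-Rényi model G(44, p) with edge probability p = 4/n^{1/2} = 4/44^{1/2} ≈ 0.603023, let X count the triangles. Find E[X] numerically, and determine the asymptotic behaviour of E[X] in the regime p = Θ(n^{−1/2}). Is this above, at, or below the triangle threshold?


Number of potential triangles: C(44, 3) = 13244.
Each occurs with probability p³ ≈ (0.603023)³ ≈ 2.19280978e-01.
By linearity: E[X] = C(44, 3)·p³ ≈ 13244 · 2.19280978e-01 ≈ 2904.157271.
Since α = 1/2 < 1, p = c/n^{1/2} ≫ 1/n is above the triangle threshold p ~ 1/n. Asymptotically E[X] ~ (c³/6)·n^{3(1−α)} = (4³/6)·n^{1.5} → ∞; triangles are abundant w.h.p.

E[X] ≈ 2904.157271; in regime p = Θ(1/n^{1/2}) E[X] diverges (above the triangle threshold p ~ 1/n).


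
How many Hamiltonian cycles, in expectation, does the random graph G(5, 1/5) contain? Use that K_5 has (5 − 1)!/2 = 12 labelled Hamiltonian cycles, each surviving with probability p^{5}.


K_5 has (5 − 1)!/2 = 12 labelled Hamiltonian cycles.
For each such Hamiltonian cycle H, let X_H = 1 if all 5 edges of H are present in G. Then P[X_H = 1] = p^{5} = (1/5)^{5} = 1/3125.
By linearity: E[X] = Σ_H E[X_H] = 12 · p^{5} = 12 · 1/3125 = 12/3125.
Numerically: E[X] ≈ 0.00384.

E[X] = 12 · (1/5)^{5} = 12/3125 ≈ 0.00384.


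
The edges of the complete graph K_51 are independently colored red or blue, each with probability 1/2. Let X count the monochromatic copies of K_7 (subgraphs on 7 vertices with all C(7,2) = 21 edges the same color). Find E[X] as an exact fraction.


Let X = Σ_S X_S over the C(51, 7) = 115775100 subsets S of size 7, where X_S = 1 if the K_7 on S is monochromatic.
For a fixed S, the K_7 on S has C(7, 2) = 21 edges. P[all 21 edges red] = (1/2)^21, and likewise for blue, so P[monochromatic] = 2·(1/2)^21 = 2^{1 − 21} = 1/1048576.
Summing: E[X] = C(51, 7) · 2^{1 − 21} = 115775100 · 1/1048576 = 28943775/262144.
Numerically: E[X] ≈ 110.4117.

E[X] = C(51,7)·2^(1−C(7,2)) = 28943775/262144 ≈ 110.4117.


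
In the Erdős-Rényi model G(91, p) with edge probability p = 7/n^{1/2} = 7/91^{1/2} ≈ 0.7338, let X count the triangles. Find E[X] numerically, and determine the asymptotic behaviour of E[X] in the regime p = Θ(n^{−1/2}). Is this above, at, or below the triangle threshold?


Number of potential triangles: C(91, 3) = 121485.
Each occurs with probability p³ ≈ (0.7338)³ ≈ 3.9512275e-01.
By linearity: E[X] = C(91, 3)·p³ ≈ 121485 · 3.9512275e-01 ≈ 48001.48682.
Since α = 1/2 < 1, p = c/n^{1/2} ≫ 1/n is above the triangle threshold p ~ 1/n. Asymptotically E[X] ~ (c³/6)·n^{3(1−α)} = (7³/6)·n^{1.5} → ∞; triangles are abundant w.h.p.

E[X] ≈ 48001.48682; in regime p = Θ(1/n^{1/2}) E[X] diverges (above the triangle threshold p ~ 1/n).


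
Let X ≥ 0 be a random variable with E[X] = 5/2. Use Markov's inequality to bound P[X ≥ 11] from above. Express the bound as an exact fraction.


μ = E[X] = 5/2, a = 11.
Markov: P[X ≥ 11] ≤ μ/a = (5/2)/11 = 5/22.
Numerically: ≈ 0.22727.
(Since a = 11 > μ = 2.50000, the bound 5/22 is < 1 and informative.)

P[X ≥ 11] ≤ 5/22 ≈ 0.22727.


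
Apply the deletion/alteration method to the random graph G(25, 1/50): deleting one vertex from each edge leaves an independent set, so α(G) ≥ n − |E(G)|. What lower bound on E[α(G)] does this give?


E[|E(G)|] = C(25, 2)·p = 300 · (1/50) = 6.
E[α(G)] ≥ n − E[|E(G)|] = 25 − 6 = 19.
Numerically: ≈ 19.000000.
(This is only a lower bound; the true E[α(G)] may be larger.)

E[α(G)] ≥ 19 ≈ 19.000000.


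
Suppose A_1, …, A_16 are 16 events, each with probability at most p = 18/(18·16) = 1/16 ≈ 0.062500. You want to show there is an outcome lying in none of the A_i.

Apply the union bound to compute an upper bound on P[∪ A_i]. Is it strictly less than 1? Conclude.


Union bound: P[∪_{i=1}^{16} A_i] ≤ Σ_i P[A_i] ≤ 16·p = 16·(1/16) = 1.
Numerically: 1 ≈ 1.000000.
Is 1 < 1? NO.
Since the bound 1 is ≥ 1, the union bound is uninformative here; it does NOT by itself certify existence.

16·p = 1 ≈ 1.000000; existence NOT certified by the union bound.


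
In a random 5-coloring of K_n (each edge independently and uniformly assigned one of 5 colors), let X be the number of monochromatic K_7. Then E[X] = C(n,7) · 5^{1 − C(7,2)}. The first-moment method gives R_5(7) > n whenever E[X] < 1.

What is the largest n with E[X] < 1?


We need C(n, 7) · 5^{1 − 21} < 1, i.e. C(n, 7) < 5^{21 − 1} = 95367431640625.
Check values of n near the boundary:
  n = 334: C(334, 7) = 86359460961576; 86359460961576 < 95367431640625? YES
  n = 335: C(335, 7) = 88202498238195; 88202498238195 < 95367431640625? YES
  n = 336: C(336, 7) = 90079147136880; 90079147136880 < 95367431640625? YES
  n = 337: C(337, 7) = 91989916924632; 91989916924632 < 95367431640625? YES
  n = 338: C(338, 7) = 93935323022736; 93935323022736 < 95367431640625? YES
  n = 339: C(339, 7) = 95915887062372; 95915887062372 < 95367431640625? NO
  n = 340: C(340, 7) = 97932136940560; 97932136940560 < 95367431640625? NO
  n = 341: C(341, 7) = 99984606876440; 99984606876440 < 95367431640625? NO
The largest n with C(n, 7) < 95367431640625 is n = 338 (where E[X] = 93935323022736/95367431640625 ≈ 0.984983). Hence R_5(7) > 338, i.e. R_5(7) ≥ 339.

Largest n = 338; hence R_5(7) > 338.


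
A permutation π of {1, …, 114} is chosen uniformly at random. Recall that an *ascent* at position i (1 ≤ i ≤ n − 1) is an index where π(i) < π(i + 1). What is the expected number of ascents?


Write X = Σ X_I over i = 1, …, 113, with X_I the indicator of one ascent.
There are 113 indicators.
For each fixed i, the pair (π(i), π(i+1)) is a uniformly random ordered pair of distinct values from {1, …, 114}; by symmetry P[π(i) < π(i+1)] = 1/2.
By linearity: E[X] = 113 · (1/2) = (114 − 1) · (1/2) = 113/2 ≈ 56.50000.

E[X] = 113/2 = 56.50000.


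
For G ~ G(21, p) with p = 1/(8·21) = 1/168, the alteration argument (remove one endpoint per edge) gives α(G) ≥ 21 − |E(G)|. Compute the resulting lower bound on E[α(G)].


E[|E(G)|] = C(21, 2)·p = 210 · (1/168) = 5/4.
E[α(G)] ≥ n − E[|E(G)|] = 21 − 5/4 = 79/4.
Numerically: ≈ 19.7500.
(This is only a lower bound; the true E[α(G)] may be larger.)

E[α(G)] ≥ 79/4 ≈ 19.7500.


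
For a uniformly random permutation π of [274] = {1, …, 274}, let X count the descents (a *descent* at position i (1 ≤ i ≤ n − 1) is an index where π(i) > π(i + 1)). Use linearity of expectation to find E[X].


Write X = Σ X_I over i = 1, …, 273, with X_I the indicator of one descent.
There are 273 indicators.
For each fixed i, the pair (π(i), π(i+1)) is a uniformly random ordered pair of distinct values from {1, …, 274}; by symmetry P[π(i) > π(i+1)] = 1/2.
By linearity: E[X] = 273 · (1/2) = (274 − 1) · (1/2) = 273/2 ≈ 136.50000.

E[X] = 273/2 = 136.50000.


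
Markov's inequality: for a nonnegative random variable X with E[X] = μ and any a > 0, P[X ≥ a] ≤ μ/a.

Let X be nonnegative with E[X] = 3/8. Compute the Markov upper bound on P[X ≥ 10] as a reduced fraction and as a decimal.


μ = E[X] = 3/8, a = 10.
Markov: P[X ≥ 10] ≤ μ/a = (3/8)/10 = 3/80.
Numerically: ≈ 0.037.
(Since a = 10 > μ = 0.375, the bound 3/80 is < 1 and informative.)

P[X ≥ 10] ≤ 3/80 ≈ 0.037.


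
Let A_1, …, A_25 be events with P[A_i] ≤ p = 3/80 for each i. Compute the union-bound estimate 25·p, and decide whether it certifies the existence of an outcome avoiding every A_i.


Union bound: P[∪_{i=1}^{25} A_i] ≤ Σ_i P[A_i] ≤ 25·p = 25·(3/80) = 15/16.
Numerically: 15/16 ≈ 0.937500.
Is 15/16 < 1? YES.
Since P[∪ A_i] ≤ 15/16 < 1, the complement has P[∩ A_i^c] ≥ 1 − 15/16 = 1/16 > 0, so some outcome avoids every A_i.

25·p = 15/16 ≈ 0.937500; existence CERTIFIED by the union bound.


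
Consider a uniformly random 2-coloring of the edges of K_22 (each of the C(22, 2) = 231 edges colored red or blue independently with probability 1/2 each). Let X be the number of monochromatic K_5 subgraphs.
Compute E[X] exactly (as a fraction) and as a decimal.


Let X = Σ_S X_S over the C(22, 5) = 26334 subsets S of size 5, where X_S = 1 if the K_5 on S is monochromatic.
For a fixed S, the K_5 on S has C(5, 2) = 10 edges. P[all 10 edges red] = (1/2)^10, and likewise for blue, so P[monochromatic] = 2·(1/2)^10 = 2^{1 − 10} = 1/512.
By linearity: E[X] = C(22, 5) · 2^{1 − 10} = 26334 · 1/512 = 13167/256.
Numerically: E[X] ≈ 51.434.

E[X] = C(22,5)·2^(1−C(5,2)) = 13167/256 ≈ 51.434.


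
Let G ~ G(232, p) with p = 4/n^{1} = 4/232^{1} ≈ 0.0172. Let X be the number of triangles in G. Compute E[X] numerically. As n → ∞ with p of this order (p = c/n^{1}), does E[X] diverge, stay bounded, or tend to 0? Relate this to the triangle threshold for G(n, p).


Number of potential triangles: C(232, 3) = 2054360.
Each occurs with probability p³ ≈ (0.0172)³ ≈ 5.12526e-06.
By linearity: E[X] = C(232, 3)·p³ ≈ 2054360 · 5.12526e-06 ≈ 10.529.
Here α = 1, so p = 4/n is exactly at the triangle threshold p ~ 1/n. Asymptotically E[X] → c³/6 = 4³/6 = 32/3 ≈ 10.667, a bounded constant. In this regime the triangle count is asymptotically Poisson(c³/6).

E[X] ≈ 10.529; in regime p = Θ(1/n^{1}) E[X] stays bounded (at the triangle threshold p ~ 1/n).


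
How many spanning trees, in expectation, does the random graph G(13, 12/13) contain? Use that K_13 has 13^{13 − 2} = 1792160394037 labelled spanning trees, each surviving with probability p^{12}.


K_13 has 13^{13 − 2} = 1792160394037 labelled spanning trees.
For each such spanning tree H, let X_H = 1 if all 12 edges of H are present in G. Then P[X_H = 1] = p^{12} = (12/13)^{12} = 8916100448256/23298085122481.
Summing the indicators: E[X] = Σ_H E[X_H] = 1792160394037 · p^{12} = 1792160394037 · 8916100448256/23298085122481 = 8916100448256/13.
Numerically: E[X] ≈ 6.85854e+11.

E[X] = 1792160394037 · (12/13)^{12} = 8916100448256/13 ≈ 6.85854e+11.


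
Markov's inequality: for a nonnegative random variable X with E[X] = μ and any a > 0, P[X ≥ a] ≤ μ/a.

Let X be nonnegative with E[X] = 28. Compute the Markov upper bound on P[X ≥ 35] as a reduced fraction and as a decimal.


μ = E[X] = 28, a = 35.
Markov: P[X ≥ 35] ≤ μ/a = (28)/35 = 4/5.
Numerically: ≈ 0.80000.
(Since a = 35 > μ = 28.00000, the bound 4/5 is < 1 and informative.)

P[X ≥ 35] ≤ 4/5 ≈ 0.80000.


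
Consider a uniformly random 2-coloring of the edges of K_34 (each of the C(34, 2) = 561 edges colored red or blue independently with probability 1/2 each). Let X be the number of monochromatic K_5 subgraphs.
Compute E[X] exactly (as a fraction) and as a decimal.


Let X = Σ_S X_S over the C(34, 5) = 278256 subsets S of size 5, where X_S = 1 if the K_5 on S is monochromatic.
For a fixed S, the K_5 on S has C(5, 2) = 10 edges. P[all 10 edges red] = (1/2)^10, and likewise for blue, so P[monochromatic] = 2·(1/2)^10 = 2^{1 − 10} = 1/512.
By linearity: E[X] = C(34, 5) · 2^{1 − 10} = 278256 · 1/512 = 17391/32.
Numerically: E[X] ≈ 543.46875.

E[X] = C(34,5)·2^(1−C(5,2)) = 17391/32 ≈ 543.46875.


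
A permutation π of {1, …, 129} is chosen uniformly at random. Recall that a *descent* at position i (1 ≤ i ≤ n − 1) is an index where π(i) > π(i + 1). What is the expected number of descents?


Write X = Σ X_I over i = 1, …, 128, with X_I the indicator of one descent.
There are 128 indicators.
For each fixed i, the pair (π(i), π(i+1)) is a uniformly random ordered pair of distinct values from {1, …, 129}; by symmetry P[π(i) > π(i+1)] = 1/2.
By linearity: E[X] = 128 · (1/2) = (129 − 1) · (1/2) = 64 ≈ 64.000000.

E[X] = 64 = 64.000000.


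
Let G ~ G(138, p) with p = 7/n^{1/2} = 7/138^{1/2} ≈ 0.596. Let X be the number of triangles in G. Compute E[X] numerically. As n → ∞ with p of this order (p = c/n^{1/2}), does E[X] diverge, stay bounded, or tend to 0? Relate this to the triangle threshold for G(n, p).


Number of potential triangles: C(138, 3) = 428536.
Each occurs with probability p³ ≈ (0.596)³ ≈ 2.11580e-01.
By linearity: E[X] = C(138, 3)·p³ ≈ 428536 · 2.11580e-01 ≈ 90669.830.
Since α = 1/2 < 1, p = c/n^{1/2} ≫ 1/n is above the triangle threshold p ~ 1/n. Asymptotically E[X] ~ (c³/6)·n^{3(1−α)} = (7³/6)·n^{1.5} → ∞; triangles are abundant w.h.p.

E[X] ≈ 90669.830; in regime p = Θ(1/n^{1/2}) E[X] diverges (above the triangle threshold p ~ 1/n).


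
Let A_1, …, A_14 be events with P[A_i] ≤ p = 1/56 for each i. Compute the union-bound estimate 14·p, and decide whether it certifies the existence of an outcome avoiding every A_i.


Union bound: P[∪_{i=1}^{14} A_i] ≤ Σ_i P[A_i] ≤ 14·p = 14·(1/56) = 1/4.
Numerically: 1/4 ≈ 0.25000.
Is 1/4 < 1? YES.
Since P[∪ A_i] ≤ 1/4 < 1, the complement has P[∩ A_i^c] ≥ 1 − 1/4 = 3/4 > 0, so some outcome avoids every A_i.

14·p = 1/4 ≈ 0.25000; existence CERTIFIED by the union bound.


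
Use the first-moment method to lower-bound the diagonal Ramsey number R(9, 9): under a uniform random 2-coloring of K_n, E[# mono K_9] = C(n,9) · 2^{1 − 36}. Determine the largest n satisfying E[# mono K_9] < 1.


We need C(n, 9) · 2^{1 − 36} < 1, i.e. C(n, 9) < 2^{36 − 1} = 34359738368.
Check values of n near the boundary:
  n = 63: C(63, 9) = 23667689815; 23667689815 < 34359738368? YES
  n = 64: C(64, 9) = 27540584512; 27540584512 < 34359738368? YES
  n = 65: C(65, 9) = 31966749880; 31966749880 < 34359738368? YES
  n = 66: C(66, 9) = 37014131440; 37014131440 < 34359738368? NO
  n = 67: C(67, 9) = 42757703560; 42757703560 < 34359738368? NO
  n = 68: C(68, 9) = 49280065120; 49280065120 < 34359738368? NO
The largest n with C(n, 9) < 34359738368 is n = 65 (where E[X] = 3995843735/4294967296 ≈ 0.93035). Hence R(9, 9) > 65, i.e. R(9, 9) ≥ 66.

Largest n = 65; hence R(9, 9) > 65.


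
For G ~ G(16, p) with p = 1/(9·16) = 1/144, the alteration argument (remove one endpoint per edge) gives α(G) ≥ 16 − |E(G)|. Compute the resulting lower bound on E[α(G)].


E[|E(G)|] = C(16, 2)·p = 120 · (1/144) = 5/6.
E[α(G)] ≥ n − E[|E(G)|] = 16 − 5/6 = 91/6.
Numerically: ≈ 15.1667.
(This is only a lower bound; the true E[α(G)] may be larger.)

E[α(G)] ≥ 91/6 ≈ 15.1667.


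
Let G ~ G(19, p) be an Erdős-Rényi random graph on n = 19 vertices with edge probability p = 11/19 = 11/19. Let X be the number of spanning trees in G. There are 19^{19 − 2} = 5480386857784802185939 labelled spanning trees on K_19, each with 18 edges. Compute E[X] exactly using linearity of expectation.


K_19 has 19^{19 − 2} = 5480386857784802185939 labelled spanning trees.
For each such spanning tree H, let X_H = 1 if all 18 edges of H are present in G. Then P[X_H = 1] = p^{18} = (11/19)^{18} = 5559917313492231481/104127350297911241532841.
By linearity: E[X] = Σ_H E[X_H] = 5480386857784802185939 · p^{18} = 5480386857784802185939 · 5559917313492231481/104127350297911241532841 = 5559917313492231481/19.
Numerically: E[X] ≈ 2.926e+17.

E[X] = 5480386857784802185939 · (11/19)^{18} = 5559917313492231481/19 ≈ 2.926e+17.


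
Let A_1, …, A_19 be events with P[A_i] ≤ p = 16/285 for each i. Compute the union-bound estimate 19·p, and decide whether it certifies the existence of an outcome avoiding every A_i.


Union bound: P[∪_{i=1}^{19} A_i] ≤ Σ_i P[A_i] ≤ 19·p = 19·(16/285) = 16/15.
Numerically: 16/15 ≈ 1.0667.
Is 16/15 < 1? NO.
Since the bound 16/15 is ≥ 1, the union bound is uninformative here; it does NOT by itself certify existence.

19·p = 16/15 ≈ 1.0667; existence NOT certified by the union bound.


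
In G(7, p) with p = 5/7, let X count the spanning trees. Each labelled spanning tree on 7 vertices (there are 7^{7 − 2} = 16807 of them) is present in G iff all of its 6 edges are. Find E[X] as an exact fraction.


K_7 has 7^{7 − 2} = 16807 labelled spanning trees.
For each such spanning tree H, let X_H = 1 if all 6 edges of H are present in G. Then P[X_H = 1] = p^{6} = (5/7)^{6} = 15625/117649.
By linearity: E[X] = Σ_H E[X_H] = 16807 · p^{6} = 16807 · 15625/117649 = 15625/7.
Numerically: E[X] ≈ 2232.

E[X] = 16807 · (5/7)^{6} = 15625/7 ≈ 2232.


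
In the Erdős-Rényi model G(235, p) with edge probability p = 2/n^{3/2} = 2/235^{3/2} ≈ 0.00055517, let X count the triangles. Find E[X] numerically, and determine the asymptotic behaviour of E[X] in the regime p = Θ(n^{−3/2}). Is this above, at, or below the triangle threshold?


Number of potential triangles: C(235, 3) = 2135445.
Each occurs with probability p³ ≈ (0.00055517)³ ≈ 1.7111363e-10.
By linearity: E[X] = C(235, 3)·p³ ≈ 2135445 · 1.7111363e-10 ≈ 0.00037.
Since α = 3/2 > 1, p = c/n^{3/2} = o(1/n) is below the triangle threshold p ~ 1/n. Asymptotically E[X] ~ (c³/6)·n^{3(1−α)} = (2³/6)·n^{-1.5} → 0, so by Markov's inequality G has no triangles w.h.p.

E[X] ≈ 0.00037; in regime p = Θ(1/n^{3/2}) E[X] tends to 0 (below the triangle threshold p ~ 1/n).


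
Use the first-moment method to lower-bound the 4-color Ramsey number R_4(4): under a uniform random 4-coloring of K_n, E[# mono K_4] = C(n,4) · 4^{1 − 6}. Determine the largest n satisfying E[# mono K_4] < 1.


We need C(n, 4) · 4^{1 − 6} < 1, i.e. C(n, 4) < 4^{6 − 1} = 1024.
Check values of n near the boundary:
  n = 9: C(9, 4) = 126; 126 < 1024? YES
  n = 10: C(10, 4) = 210; 210 < 1024? YES
  n = 11: C(11, 4) = 330; 330 < 1024? YES
  n = 12: C(12, 4) = 495; 495 < 1024? YES
  n = 13: C(13, 4) = 715; 715 < 1024? YES
  n = 14: C(14, 4) = 1001; 1001 < 1024? YES
  n = 15: C(15, 4) = 1365; 1365 < 1024? NO
  n = 16: C(16, 4) = 1820; 1820 < 1024? NO
  n = 17: C(17, 4) = 2380; 2380 < 1024? NO
The largest n with C(n, 4) < 1024 is n = 14 (where E[X] = 1001/1024 ≈ 0.97754). Hence R_4(4) > 14, i.e. R_4(4) ≥ 15.

Largest n = 14; hence R_4(4) > 14.


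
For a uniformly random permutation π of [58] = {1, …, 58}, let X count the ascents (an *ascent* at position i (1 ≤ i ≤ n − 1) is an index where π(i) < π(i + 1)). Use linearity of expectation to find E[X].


Write X = Σ X_I over i = 1, …, 57, with X_I the indicator of one ascent.
There are 57 indicators.
For each fixed i, the pair (π(i), π(i+1)) is a uniformly random ordered pair of distinct values from {1, …, 58}; by symmetry P[π(i) < π(i+1)] = 1/2.
By linearity: E[X] = 57 · (1/2) = (58 − 1) · (1/2) = 57/2 ≈ 28.50000.

E[X] = 57/2 = 28.50000.


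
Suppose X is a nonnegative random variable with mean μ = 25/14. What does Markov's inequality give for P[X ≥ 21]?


μ = E[X] = 25/14, a = 21.
Markov: P[X ≥ 21] ≤ μ/a = (25/14)/21 = 25/294.
Numerically: ≈ 0.08503.
(Since a = 21 > μ = 1.78571, the bound 25/294 is < 1 and informative.)

P[X ≥ 21] ≤ 25/294 ≈ 0.08503.


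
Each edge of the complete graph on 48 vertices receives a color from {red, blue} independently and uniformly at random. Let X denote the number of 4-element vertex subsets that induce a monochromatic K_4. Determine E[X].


Let X = Σ_S X_S over the C(48, 4) = 194580 subsets S of size 4, where X_S = 1 if the K_4 on S is monochromatic.
For a fixed S, the K_4 on S has C(4, 2) = 6 edges. P[all 6 edges red] = (1/2)^6, and likewise for blue, so P[monochromatic] = 2·(1/2)^6 = 2^{1 − 6} = 1/32.
Summing: E[X] = C(48, 4) · 2^{1 − 6} = 194580 · 1/32 = 48645/8.
Numerically: E[X] ≈ 6080.625.

E[X] = C(48,4)·2^(1−C(4,2)) = 48645/8 ≈ 6080.625.


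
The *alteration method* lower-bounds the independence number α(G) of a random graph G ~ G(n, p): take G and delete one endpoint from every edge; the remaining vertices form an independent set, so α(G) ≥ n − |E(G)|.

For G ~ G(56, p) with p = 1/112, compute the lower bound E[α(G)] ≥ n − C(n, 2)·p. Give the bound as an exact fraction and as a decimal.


E[|E(G)|] = C(56, 2)·p = 1540 · (1/112) = 55/4.
E[α(G)] ≥ n − E[|E(G)|] = 56 − 55/4 = 169/4.
Numerically: ≈ 42.250000.
(This is only a lower bound; the true E[α(G)] may be larger.)

E[α(G)] ≥ 169/4 ≈ 42.250000.
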